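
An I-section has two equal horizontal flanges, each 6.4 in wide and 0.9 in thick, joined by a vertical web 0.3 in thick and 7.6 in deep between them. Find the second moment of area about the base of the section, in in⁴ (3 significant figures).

I_base ≈ 525 in⁴

Decompose the section into non-overlapping parts with the origin at the bottom-left of its bounding rectangle.
Bottom flange: 6.4 × 0.9, A = 5.76 in², y = 0.45 in, Ī = 0.3888 in⁴.
Web: 0.3 × 7.6, A = 2.28 in², y = 4.7 in, Ī = 10.974 in⁴.
Top flange: 6.4 × 0.9, A = 5.76 in², y = 8.95 in, Ī = 0.3888 in⁴.
Transfer each piece to the base of the section using Ī + A·d² with d = y − 0:
  bottom flange: d = 0.45 in → contributes +1.5552 in⁴
  web: d = 4.7 in → contributes +61.34 in⁴
  top flange: d = 8.95 in → contributes +461.78 in⁴
Total I = 524.67 in⁴.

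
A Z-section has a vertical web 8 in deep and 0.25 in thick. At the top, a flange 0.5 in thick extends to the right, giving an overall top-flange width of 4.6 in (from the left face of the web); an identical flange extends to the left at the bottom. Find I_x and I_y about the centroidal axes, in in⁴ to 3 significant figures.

Treat the section as a set of non-overlapping primitives; coordinates are from the bounding-box lower-left.
Web: 0.25 × 8, A = 2 in², y = 4 in, Ī = 10.667 in⁴.
Top flange (beyond web): 4.35 × 0.5, A = 2.175 in², y = 7.75 in, Ī = 0.045313 in⁴.
Bottom flange (beyond web): 4.35 × 0.5, A = 2.175 in², y = 0.25 in, Ī = 0.045313 in⁴.
Centroid: ȳ = ΣA·y / ΣA = 4 in.
Transfer each piece to the centroidal x-axis using Ī + A·d² with d = y − 4:
  web: d = 0 in → contributes +10.667 in⁴
  top flange (beyond web): d = 3.75 in → contributes +30.631 in⁴
  bottom flange (beyond web): d = -3.75 in → contributes +30.631 in⁴
Total I = 71.929 in⁴.
For the y-axis: x̄ = 4.475 in.
Repeating about the centroidal y-axis gives I_y = 29.881 in⁴.

I_x ≈ 71.9 in⁴, I_y ≈ 29.9 in⁴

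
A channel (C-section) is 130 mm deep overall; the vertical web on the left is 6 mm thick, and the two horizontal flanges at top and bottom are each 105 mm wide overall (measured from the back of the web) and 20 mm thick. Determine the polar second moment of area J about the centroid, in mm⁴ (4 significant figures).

Treat the section as a set of non-overlapping primitives; coordinates are from the bounding-box lower-left.
Web: 6 × 130, A = 780 mm², y = 65 mm, Ī = 1 098 500 mm⁴.
Top flange (beyond web): 99 × 20, A = 1 980 mm², y = 120 mm, Ī = 66 000 mm⁴.
Bottom flange (beyond web): 99 × 20, A = 1 980 mm², y = 10 mm, Ī = 66 000 mm⁴.
By symmetry the centroid is at mid-height, ȳ = 65 mm.
Transfer each piece to the centroidal x-axis using Ī + A·d² with d = y − 65:
  web: d = 0 mm → contributes +1 098 500 mm⁴
  top flange (beyond web): d = 55 mm → contributes +6 055 500 mm⁴
  bottom flange (beyond web): d = -55 mm → contributes +6 055 500 mm⁴
Total I = 13 209 500 mm⁴.
For the y-axis: x̄ = 46.8608 mm.
Repeating about the centroidal y-axis gives I_y = 5 032 768 mm⁴.
Polar second moment: J = I_x + I_y = 18 242 268 mm⁴.

J ≈ 1.824 × 10⁷ mm⁴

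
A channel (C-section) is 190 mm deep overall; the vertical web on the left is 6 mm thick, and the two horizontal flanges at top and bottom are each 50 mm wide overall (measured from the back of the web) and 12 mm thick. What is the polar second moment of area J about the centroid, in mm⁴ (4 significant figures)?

Break the section into simple shapes (no overlaps), measuring from the bottom-left corner of the bounding box.
Web: 6 × 190, A = 1 140 mm², y = 95 mm, Ī = 3 429 500 mm⁴.
Top flange (beyond web): 44 × 12, A = 528 mm², y = 184 mm, Ī = 6 336 mm⁴.
Bottom flange (beyond web): 44 × 12, A = 528 mm², y = 6 mm, Ī = 6 336 mm⁴.
By symmetry the centroid is at mid-height, ȳ = 95 mm.
Transfer each piece to the centroidal x-axis using Ī + A·d² with d = y − 95:
  web: d = 0 mm → contributes +3 429 500 mm⁴
  top flange (beyond web): d = 89 mm → contributes +4 188 624 mm⁴
  bottom flange (beyond web): d = -89 mm → contributes +4 188 624 mm⁴
Total I = 11 806 748 mm⁴.
For the y-axis: x̄ = 15.0219 mm.
Repeating about the centroidal y-axis gives I_y = 516 411 mm⁴.
Polar second moment: J = I_x + I_y = 12 323 159 mm⁴.

J ≈ 1.232 × 10⁷ mm⁴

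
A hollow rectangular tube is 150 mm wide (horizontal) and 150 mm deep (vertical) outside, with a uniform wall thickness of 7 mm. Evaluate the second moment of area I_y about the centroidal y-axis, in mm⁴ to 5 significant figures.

I_y ≈ 1.3679 × 10⁷ mm⁴

Split into non-overlapping primitives; take the origin at the lower-left of the bounding box.
Outer rectangle: 150 × 150, A = 22 500 mm², x = 75 mm, Ī = 42 187 500 mm⁴.
Inner void (subtracted): 136 × 136, A = 18 496 mm², x = 75 mm, Ī = 28 508 501 mm⁴.
By symmetry the centroid is at mid-width, x̄ = 75 mm.
All pieces are centred on the centroidal y-axis, so I = ΣĪ (holes subtracted) = 13 678 999 mm⁴.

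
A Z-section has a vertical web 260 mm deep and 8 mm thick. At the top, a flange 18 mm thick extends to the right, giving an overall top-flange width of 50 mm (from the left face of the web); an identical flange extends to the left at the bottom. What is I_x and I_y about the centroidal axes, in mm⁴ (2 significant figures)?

Treat the section as a set of non-overlapping primitives; coordinates are from the bounding-box lower-left.
Web: 8 × 260, A = 2 080 mm², y = 130 mm, Ī = 11 717 333 mm⁴.
Top flange (beyond web): 42 × 18, A = 756 mm², y = 251 mm, Ī = 20 412 mm⁴.
Bottom flange (beyond web): 42 × 18, A = 756 mm², y = 9 mm, Ī = 20 412 mm⁴.
Centroid: ȳ = ΣA·y / ΣA = 130 mm.
Transfer each piece to the centroidal x-axis using Ī + A·d² with d = y − 130:
  web: d = 0 mm → contributes +11 717 333 mm⁴
  top flange (beyond web): d = 121 mm → contributes +11 089 008 mm⁴
  bottom flange (beyond web): d = -121 mm → contributes +11 089 008 mm⁴
Total I = 33 895 349 mm⁴.
For the y-axis: x̄ = 46 mm.
Repeating about the centroidal y-axis gives I_y = 1 178 357 mm⁴.

I_x ≈ 3.4 × 10⁷ mm⁴, I_y ≈ 1.2 × 10⁶ mm⁴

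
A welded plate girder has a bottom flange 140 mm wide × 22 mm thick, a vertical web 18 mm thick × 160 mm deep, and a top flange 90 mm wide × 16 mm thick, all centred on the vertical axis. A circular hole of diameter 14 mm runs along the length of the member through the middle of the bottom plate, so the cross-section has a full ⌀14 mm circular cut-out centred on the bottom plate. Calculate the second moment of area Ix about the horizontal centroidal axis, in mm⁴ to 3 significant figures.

Break the section into simple shapes (no overlaps), measuring from the bottom-left corner of the bounding box.
Bottom plate: 140 × 22, A = 3 080 mm², y = 11 mm, Ī = 124 227 mm⁴.
Web plate: 18 × 160, A = 2 880 mm², y = 102 mm, Ī = 6 144 000 mm⁴.
Top plate: 90 × 16, A = 1 440 mm², y = 190 mm, Ī = 30 720 mm⁴.
Hole (subtracted): ⌀14, A = 153.94 mm², y = 11 mm, Ī = 1885.7 mm⁴.
Centroid: ȳ = ΣA·y / ΣA = 82.741 mm.
Transfer each piece to the horizontal centroidal axis using Ī + A·d² with d = y − 82.741:
  bottom plate: d = -71.741 mm → contributes +15 976 298 mm⁴
  web plate: d = 19.259 mm → contributes +7 212 214 mm⁴
  top plate: d = 107.26 mm → contributes +16 597 179 mm⁴
  hole: d = -71.741 mm → contributes −794 170 mm⁴
Total I = 38 991 520 mm⁴.

Ix ≈ 3.90 × 10⁷ mm⁴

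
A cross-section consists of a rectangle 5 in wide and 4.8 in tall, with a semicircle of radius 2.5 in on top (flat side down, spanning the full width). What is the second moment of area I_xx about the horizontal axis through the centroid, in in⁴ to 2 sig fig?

I_xx ≈ 130 in⁴

Split into non-overlapping primitives; take the origin at the lower-left of the bounding box.
Rectangular body: 5 × 4.8, A = 24 in², y = 2.4 in, Ī = 46.08 in⁴.
Semicircular cap: semicircle r = 2.5, A = 9.817 in², y = 5.861 in, Ī = 4.287 in⁴.
Centroid: ȳ = ΣA·y / ΣA = 3.405 in.
Transfer each piece to the horizontal axis through the centroid using Ī + A·d² with d = y − 3.405:
  rectangular body: d = -1.005 in → contributes +70.31 in⁴
  semicircular cap: d = 2.456 in → contributes +63.52 in⁴
Total I = 133.8 in⁴.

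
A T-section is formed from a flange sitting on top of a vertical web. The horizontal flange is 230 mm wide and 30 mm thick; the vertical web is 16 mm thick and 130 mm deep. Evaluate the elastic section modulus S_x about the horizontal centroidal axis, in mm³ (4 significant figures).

S_x ≈ 1.081 × 10⁵ mm³

Decompose the section into non-overlapping parts with the origin at the bottom-left of its bounding rectangle.
Flange: 230 × 30, A = 6 900 mm², y = 145 mm, Ī = 517 500 mm⁴.
Web: 16 × 130, A = 2 080 mm², y = 65 mm, Ī = 2 929 333 mm⁴.
Centroid: ȳ = ΣA·y / ΣA = 126.47 mm.
Transfer each piece to the horizontal centroidal axis using Ī + A·d² with d = y − 126.47:
  flange: d = 18.5301 mm → contributes +2 886 707 mm⁴
  web: d = -61.4699 mm → contributes +10 788 723 mm⁴
Total I = 13 675 430 mm⁴.
Extreme fibre distance c = 126.47 mm; S = I/c = 108 132 mm³.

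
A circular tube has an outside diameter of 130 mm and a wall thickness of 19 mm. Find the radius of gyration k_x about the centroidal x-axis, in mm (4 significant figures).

k_x ≈ 39.82 mm

Break the section into simple shapes (no overlaps), measuring from the bottom-left corner of the bounding box.
Outer circle: ⌀130, A = 13273.2 mm², y = 65 mm, Ī = 14 019 848 mm⁴.
Bore (subtracted): ⌀92, A = 6647.61 mm², y = 65 mm, Ī = 3 516 586 mm⁴.
By symmetry the centroid is at mid-height, ȳ = 65 mm.
All pieces are centred on the centroidal x-axis, so I = ΣĪ (holes subtracted) = 10 503 262 mm⁴.
Radius of gyration: k = √(I/A) = √(10 503 262 / 6625.62) = 39.8152 mm.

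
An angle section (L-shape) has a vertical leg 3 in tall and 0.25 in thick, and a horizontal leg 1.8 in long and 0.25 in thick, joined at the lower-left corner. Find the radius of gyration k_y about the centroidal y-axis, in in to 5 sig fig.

k_y ≈ 0.50356 in

Decompose the section into non-overlapping parts with the origin at the bottom-left of its bounding rectangle.
Vertical leg: 0.25 × 3, A = 0.75 in², x = 0.125 in, Ī = 0.00390625 in⁴.
Horizontal leg (remainder): 1.55 × 0.25, A = 0.3875 in², x = 1.025 in, Ī = 0.07758073 in⁴.
Centroid: x̄ = ΣA·x / ΣA = 0.4315934 in.
Transfer each piece to the centroidal y-axis using Ī + A·d² with d = x − 0.4315934:
  vertical leg: d = -0.3065934 in → contributes +0.07440589 in⁴
  horizontal leg (remainder): d = 0.5934066 in → contributes +0.2140316 in⁴
Total I = 0.2884375 in⁴.
Radius of gyration: k = √(I/A) = √(0.2884375 / 1.1375) = 0.5035588 in.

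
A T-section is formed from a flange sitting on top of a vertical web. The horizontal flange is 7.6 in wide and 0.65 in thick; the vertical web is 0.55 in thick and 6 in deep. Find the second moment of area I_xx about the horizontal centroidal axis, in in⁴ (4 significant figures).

I_xx ≈ 31.95 in⁴

Treat the section as a set of non-overlapping primitives; coordinates are from the bounding-box lower-left.
Flange: 7.6 × 0.65, A = 4.94 in², y = 6.325 in, Ī = 0.173929 in⁴.
Web: 0.55 × 6, A = 3.3 in², y = 3 in, Ī = 9.9 in⁴.
Centroid: ȳ = ΣA·y / ΣA = 4.99339 in.
Transfer each piece to the horizontal centroidal axis using Ī + A·d² with d = y − 4.99339:
  flange: d = 1.33161 in → contributes +8.93352 in⁴
  web: d = -1.99339 in → contributes +23.0128 in⁴
Total I = 31.9464 in⁴.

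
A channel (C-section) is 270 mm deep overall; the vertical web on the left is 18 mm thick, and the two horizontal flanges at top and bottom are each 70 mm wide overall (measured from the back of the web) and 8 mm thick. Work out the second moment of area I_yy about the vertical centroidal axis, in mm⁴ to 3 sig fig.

Break the section into simple shapes (no overlaps), measuring from the bottom-left corner of the bounding box.
Web: 18 × 270, A = 4 860 mm², x = 9 mm, Ī = 131 220 mm⁴.
Top flange (beyond web): 52 × 8, A = 416 mm², x = 44 mm, Ī = 93 739 mm⁴.
Bottom flange (beyond web): 52 × 8, A = 416 mm², x = 44 mm, Ī = 93 739 mm⁴.
Centroid: x̄ = ΣA·x / ΣA = 14.116 mm.
Transfer each piece to the vertical centroidal axis using Ī + A·d² with d = x − 14.116:
  web: d = -5.116 mm → contributes +258 421 mm⁴
  top flange (beyond web): d = 29.884 mm → contributes +465 250 mm⁴
  bottom flange (beyond web): d = 29.884 mm → contributes +465 250 mm⁴
Total I = 1 188 921 mm⁴.

I_yy ≈ 1.19 × 10⁶ mm⁴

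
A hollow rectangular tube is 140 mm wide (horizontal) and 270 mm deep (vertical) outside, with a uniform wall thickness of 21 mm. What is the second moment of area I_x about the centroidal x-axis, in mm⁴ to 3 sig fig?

Split into non-overlapping primitives; take the origin at the lower-left of the bounding box.
Outer rectangle: 140 × 270, A = 37 800 mm², y = 135 mm, Ī = 229 635 000 mm⁴.
Inner void (subtracted): 98 × 228, A = 22 344 mm², y = 135 mm, Ī = 96 794 208 mm⁴.
By symmetry the centroid is at mid-height, ȳ = 135 mm.
All pieces are centred on the centroidal x-axis, so I = ΣĪ (holes subtracted) = 132 840 792 mm⁴.

I_x ≈ 1.33 × 10⁸ mm⁴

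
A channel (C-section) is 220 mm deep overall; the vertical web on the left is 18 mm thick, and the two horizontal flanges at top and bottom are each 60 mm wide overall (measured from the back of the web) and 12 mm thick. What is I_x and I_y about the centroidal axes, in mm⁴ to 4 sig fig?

Decompose the section into non-overlapping parts with the origin at the bottom-left of its bounding rectangle.
Web: 18 × 220, A = 3 960 mm², y = 110 mm, Ī = 15 972 000 mm⁴.
Top flange (beyond web): 42 × 12, A = 504 mm², y = 214 mm, Ī = 6 048 mm⁴.
Bottom flange (beyond web): 42 × 12, A = 504 mm², y = 6 mm, Ī = 6 048 mm⁴.
By symmetry the centroid is at mid-height, ȳ = 110 mm.
Transfer each piece to the centroidal x-axis using Ī + A·d² with d = y − 110:
  web: d = 0 mm → contributes +15 972 000 mm⁴
  top flange (beyond web): d = 104 mm → contributes +5 457 312 mm⁴
  bottom flange (beyond web): d = -104 mm → contributes +5 457 312 mm⁴
Total I = 26 886 624 mm⁴.
For the y-axis: x̄ = 15.087 mm.
Repeating about the centroidal y-axis gives I_y = 978 226 mm⁴.

I_x ≈ 2.689 × 10⁷ mm⁴, I_y ≈ 9.782 × 10⁵ mm⁴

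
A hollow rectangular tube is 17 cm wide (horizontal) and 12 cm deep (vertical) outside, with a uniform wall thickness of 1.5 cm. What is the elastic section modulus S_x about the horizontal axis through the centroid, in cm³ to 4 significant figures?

Split into non-overlapping primitives; take the origin at the lower-left of the bounding box.
Outer rectangle: 17 × 12, A = 204 cm², y = 6 cm, Ī = 2 448 cm⁴.
Inner void (subtracted): 14 × 9, A = 126 cm², y = 6 cm, Ī = 850.5 cm⁴.
By symmetry the centroid is at mid-height, ȳ = 6 cm.
All pieces are centred on the horizontal axis through the centroid, so I = ΣĪ (holes subtracted) = 1597.5 cm⁴.
Extreme fibre distance c = 6 cm; S = I/c = 266.25 cm³.

S_x ≈ 266.3 cm³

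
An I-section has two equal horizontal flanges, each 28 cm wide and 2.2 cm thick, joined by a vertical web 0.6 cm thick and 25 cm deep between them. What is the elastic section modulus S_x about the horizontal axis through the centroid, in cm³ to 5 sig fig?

S_x ≈ 1606.7 cm³

Split into non-overlapping primitives; take the origin at the lower-left of the bounding box.
Bottom flange: 28 × 2.2, A = 61.6 cm², y = 1.1 cm, Ī = 24.84533 cm⁴.
Web: 0.6 × 25, A = 15 cm², y = 14.7 cm, Ī = 781.25 cm⁴.
Top flange: 28 × 2.2, A = 61.6 cm², y = 28.3 cm, Ī = 24.84533 cm⁴.
By symmetry the centroid is at mid-height, ȳ = 14.7 cm.
Transfer each piece to the horizontal axis through the centroid using Ī + A·d² with d = y − 14.7:
  bottom flange: d = -13.6 cm → contributes +11418.38 cm⁴
  web: d = 0 cm → contributes +781.25 cm⁴
  top flange: d = 13.6 cm → contributes +11418.38 cm⁴
Total I = 23618.01 cm⁴.
Extreme fibre distance c = 14.7 cm; S = I/c = 1606.668 cm³.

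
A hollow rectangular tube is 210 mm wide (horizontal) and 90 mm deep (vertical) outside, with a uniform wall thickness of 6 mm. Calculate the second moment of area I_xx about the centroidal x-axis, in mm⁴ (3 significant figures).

I_xx ≈ 4.93 × 10⁶ mm⁴

Treat the section as a set of non-overlapping primitives; coordinates are from the bounding-box lower-left.
Outer rectangle: 210 × 90, A = 18 900 mm², y = 45 mm, Ī = 12 757 500 mm⁴.
Inner void (subtracted): 198 × 78, A = 15 444 mm², y = 45 mm, Ī = 7 830 108 mm⁴.
By symmetry the centroid is at mid-height, ȳ = 45 mm.
All pieces are centred on the centroidal x-axis, so I = ΣĪ (holes subtracted) = 4 927 392 mm⁴.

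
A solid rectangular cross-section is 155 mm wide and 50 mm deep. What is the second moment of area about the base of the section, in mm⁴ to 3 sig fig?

I_base ≈ 6.46 × 10⁶ mm⁴

The section: 155 × 50, A = 7 750 mm², y = 25 mm, Ī = 1 614 583 mm⁴.
Transfer it to a horizontal axis along the bottom face using Ī + A·d² with d = y − 0:
  the section: d = 25 mm → contributes +6 458 333 mm⁴
Total I = 6 458 333 mm⁴.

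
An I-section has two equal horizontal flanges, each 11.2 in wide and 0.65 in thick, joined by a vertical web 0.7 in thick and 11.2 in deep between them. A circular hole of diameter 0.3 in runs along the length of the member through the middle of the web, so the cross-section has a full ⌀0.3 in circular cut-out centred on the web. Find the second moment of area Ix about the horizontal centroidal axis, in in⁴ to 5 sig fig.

Ix ≈ 593.60 in⁴

Split into non-overlapping primitives; take the origin at the lower-left of the bounding box.
Bottom flange: 11.2 × 0.65, A = 7.28 in², y = 0.325 in, Ī = 0.2563167 in⁴.
Web: 0.7 × 11.2, A = 7.84 in², y = 6.25 in, Ī = 81.95413 in⁴.
Top flange: 11.2 × 0.65, A = 7.28 in², y = 12.175 in, Ī = 0.2563167 in⁴.
Hole (subtracted): ⌀0.3, A = 0.07068583 in², y = 6.25 in, Ī = 0.0003976078 in⁴.
By symmetry the centroid is at mid-height, ȳ = 6.25 in.
Transfer each piece to the horizontal centroidal axis using Ī + A·d² with d = y − 6.25:
  bottom flange: d = -5.925 in → contributes +255.8253 in⁴
  web: d = 0 in → contributes +81.95413 in⁴
  top flange: d = 5.925 in → contributes +255.8253 in⁴
  hole: d = 0 in → contributes −0.0003976078 in⁴
Total I = 593.6043 in⁴.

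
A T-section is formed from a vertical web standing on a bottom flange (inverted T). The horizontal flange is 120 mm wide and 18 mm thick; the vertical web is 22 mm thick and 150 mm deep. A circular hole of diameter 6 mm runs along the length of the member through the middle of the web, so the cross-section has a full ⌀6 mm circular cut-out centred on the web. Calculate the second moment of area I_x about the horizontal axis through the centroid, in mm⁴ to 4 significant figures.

I_x ≈ 1.543 × 10⁷ mm⁴

Decompose the section into non-overlapping parts with the origin at the bottom-left of its bounding rectangle.
Flange: 120 × 18, A = 2 160 mm², y = 9 mm, Ī = 58 320 mm⁴.
Web: 22 × 150, A = 3 300 mm², y = 93 mm, Ī = 6 187 500 mm⁴.
Hole (subtracted): ⌀6, A = 28.2743 mm², y = 93 mm, Ī = 63.6173 mm⁴.
Centroid: ȳ = ΣA·y / ΣA = 59.5963 mm.
Transfer each piece to the horizontal axis through the centroid using Ī + A·d² with d = y − 59.5963:
  flange: d = -50.5963 mm → contributes +5 587 878 mm⁴
  web: d = 33.4037 mm → contributes +9 869 674 mm⁴
  hole: d = 33.4037 mm → contributes −31612.4 mm⁴
Total I = 15 425 940 mm⁴.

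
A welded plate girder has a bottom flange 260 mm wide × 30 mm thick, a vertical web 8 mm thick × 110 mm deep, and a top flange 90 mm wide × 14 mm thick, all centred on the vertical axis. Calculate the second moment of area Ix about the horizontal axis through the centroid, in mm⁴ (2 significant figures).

Ix ≈ 2.3 × 10⁷ mm⁴

Decompose the section into non-overlapping parts with the origin at the bottom-left of its bounding rectangle.
Bottom plate: 260 × 30, A = 7 800 mm², y = 15 mm, Ī = 585 000 mm⁴.
Web plate: 8 × 110, A = 880 mm², y = 85 mm, Ī = 887 333 mm⁴.
Top plate: 90 × 14, A = 1 260 mm², y = 147 mm, Ī = 20 580 mm⁴.
Centroid: ȳ = ΣA·y / ΣA = 37.93 mm.
Transfer each piece to the horizontal axis through the centroid using Ī + A·d² with d = y − 37.93:
  bottom plate: d = -22.93 mm → contributes +4 685 971 mm⁴
  web plate: d = 47.07 mm → contributes +2 837 083 mm⁴
  top plate: d = 109.1 mm → contributes +15 009 990 mm⁴
Total I = 22 533 044 mm⁴.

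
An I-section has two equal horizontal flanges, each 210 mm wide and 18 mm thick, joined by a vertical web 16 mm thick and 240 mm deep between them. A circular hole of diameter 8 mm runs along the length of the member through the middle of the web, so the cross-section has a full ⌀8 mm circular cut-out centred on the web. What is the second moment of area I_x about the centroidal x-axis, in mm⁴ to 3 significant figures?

Decompose the section into non-overlapping parts with the origin at the bottom-left of its bounding rectangle.
Bottom flange: 210 × 18, A = 3 780 mm², y = 9 mm, Ī = 102 060 mm⁴.
Web: 16 × 240, A = 3 840 mm², y = 138 mm, Ī = 18 432 000 mm⁴.
Top flange: 210 × 18, A = 3 780 mm², y = 267 mm, Ī = 102 060 mm⁴.
Hole (subtracted): ⌀8, A = 50.265 mm², y = 138 mm, Ī = 201.06 mm⁴.
By symmetry the centroid is at mid-height, ȳ = 138 mm.
Transfer each piece to the centroidal x-axis using Ī + A·d² with d = y − 138:
  bottom flange: d = -129 mm → contributes +63 005 040 mm⁴
  web: d = 0 mm → contributes +18 432 000 mm⁴
  top flange: d = 129 mm → contributes +63 005 040 mm⁴
  hole: d = 0 mm → contributes −201.06 mm⁴
Total I = 144 441 879 mm⁴.

I_x ≈ 1.44 × 10⁸ mm⁴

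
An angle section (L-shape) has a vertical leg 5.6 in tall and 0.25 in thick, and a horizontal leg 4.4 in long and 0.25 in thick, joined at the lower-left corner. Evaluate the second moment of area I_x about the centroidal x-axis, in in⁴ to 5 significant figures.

I_x ≈ 7.9281 in⁴

Treat the section as a set of non-overlapping primitives; coordinates are from the bounding-box lower-left.
Vertical leg: 0.25 × 5.6, A = 1.4 in², y = 2.8 in, Ī = 3.658667 in⁴.
Horizontal leg (remainder): 4.15 × 0.25, A = 1.0375 in², y = 0.125 in, Ī = 0.005403646 in⁴.
Centroid: ȳ = ΣA·y / ΣA = 1.66141 in.
Transfer each piece to the centroidal x-axis using Ī + A·d² with d = y − 1.66141:
  vertical leg: d = 1.13859 in → contributes +5.473608 in⁴
  horizontal leg (remainder): d = -1.53641 in → contributes +2.454481 in⁴
Total I = 7.928089 in⁴.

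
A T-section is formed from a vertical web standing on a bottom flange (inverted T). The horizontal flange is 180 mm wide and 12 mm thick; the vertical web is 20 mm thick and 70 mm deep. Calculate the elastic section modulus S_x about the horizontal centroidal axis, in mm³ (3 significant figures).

S_x ≈ 3.38 × 10⁴ mm³

Split into non-overlapping primitives; take the origin at the lower-left of the bounding box.
Flange: 180 × 12, A = 2 160 mm², y = 6 mm, Ī = 25 920 mm⁴.
Web: 20 × 70, A = 1 400 mm², y = 47 mm, Ī = 571 667 mm⁴.
Centroid: ȳ = ΣA·y / ΣA = 22.124 mm.
Transfer each piece to the horizontal centroidal axis using Ī + A·d² with d = y − 22.124:
  flange: d = -16.124 mm → contributes +587 456 mm⁴
  web: d = 24.876 mm → contributes +1 438 036 mm⁴
Total I = 2 025 492 mm⁴.
Extreme fibre distance c = 59.876 mm; S = I/c = 33 828 mm³.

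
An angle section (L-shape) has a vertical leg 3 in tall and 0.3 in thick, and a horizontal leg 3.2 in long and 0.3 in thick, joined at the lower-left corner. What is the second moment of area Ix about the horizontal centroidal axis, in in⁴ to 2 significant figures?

Decompose the section into non-overlapping parts with the origin at the bottom-left of its bounding rectangle.
Vertical leg: 0.3 × 3, A = 0.9 in², y = 1.5 in, Ī = 0.675 in⁴.
Horizontal leg (remainder): 2.9 × 0.3, A = 0.87 in², y = 0.15 in, Ī = 0.006525 in⁴.
Centroid: ȳ = ΣA·y / ΣA = 0.8364 in.
Transfer each piece to the horizontal centroidal axis using Ī + A·d² with d = y − 0.8364:
  vertical leg: d = 0.6636 in → contributes +1.071 in⁴
  horizontal leg (remainder): d = -0.6864 in → contributes +0.4165 in⁴
Total I = 1.488 in⁴.

Ix ≈ 1.5 in⁴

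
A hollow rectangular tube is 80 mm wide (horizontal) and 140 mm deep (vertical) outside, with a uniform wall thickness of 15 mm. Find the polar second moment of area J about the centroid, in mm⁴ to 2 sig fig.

J ≈ 1.8 × 10⁷ mm⁴

Decompose the section into non-overlapping parts with the origin at the bottom-left of its bounding rectangle.
Outer rectangle: 80 × 140, A = 11 200 mm², y = 70 mm, Ī = 18 293 333 mm⁴.
Inner void (subtracted): 50 × 110, A = 5 500 mm², y = 70 mm, Ī = 5 545 833 mm⁴.
By symmetry the centroid is at mid-height, ȳ = 70 mm.
All pieces are centred on the centroidal x-axis, so I = ΣĪ (holes subtracted) = 12 747 500 mm⁴.
Repeating about the centroidal y-axis gives I_y = 4 827 500 mm⁴.
Polar second moment: J = I_x + I_y = 17 575 000 mm⁴.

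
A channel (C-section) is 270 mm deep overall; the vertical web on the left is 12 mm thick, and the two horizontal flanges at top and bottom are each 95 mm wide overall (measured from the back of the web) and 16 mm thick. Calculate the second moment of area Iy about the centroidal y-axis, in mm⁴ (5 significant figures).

Iy ≈ 4.8567 × 10⁶ mm⁴

Decompose the section into non-overlapping parts with the origin at the bottom-left of its bounding rectangle.
Web: 12 × 270, A = 3 240 mm², x = 6 mm, Ī = 38 880 mm⁴.
Top flange (beyond web): 83 × 16, A = 1 328 mm², x = 53.5 mm, Ī = 762382.7 mm⁴.
Bottom flange (beyond web): 83 × 16, A = 1 328 mm², x = 53.5 mm, Ī = 762382.7 mm⁴.
Centroid: x̄ = ΣA·x / ΣA = 27.39756 mm.
Transfer each piece to the centroidal y-axis using Ī + A·d² with d = x − 27.39756:
  web: d = -21.39756 mm → contributes +1 522 332 mm⁴
  top flange (beyond web): d = 26.10244 mm → contributes +1 667 199 mm⁴
  bottom flange (beyond web): d = 26.10244 mm → contributes +1 667 199 mm⁴
Total I = 4 856 729 mm⁴.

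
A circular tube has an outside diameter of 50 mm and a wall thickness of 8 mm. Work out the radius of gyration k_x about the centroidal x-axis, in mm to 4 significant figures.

k_x ≈ 15.12 mm

Break the section into simple shapes (no overlaps), measuring from the bottom-left corner of the bounding box.
Outer circle: ⌀50, A = 1963.5 mm², y = 25 mm, Ī = 306 796 mm⁴.
Bore (subtracted): ⌀34, A = 907.92 mm², y = 25 mm, Ī = 65597.2 mm⁴.
By symmetry the centroid is at mid-height, ȳ = 25 mm.
All pieces are centred on the centroidal x-axis, so I = ΣĪ (holes subtracted) = 241 199 mm⁴.
Radius of gyration: k = √(I/A) = √(241 199 / 1055.58) = 15.1162 mm.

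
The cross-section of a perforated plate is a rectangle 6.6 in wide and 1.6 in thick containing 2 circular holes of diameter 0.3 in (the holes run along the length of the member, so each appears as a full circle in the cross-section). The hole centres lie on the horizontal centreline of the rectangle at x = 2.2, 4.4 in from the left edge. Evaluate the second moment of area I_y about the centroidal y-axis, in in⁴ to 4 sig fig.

Decompose the section into non-overlapping parts with the origin at the bottom-left of its bounding rectangle.
Plate: 6.6 × 1.6, A = 10.56 in², x = 3.3 in, Ī = 38.3328 in⁴.
Hole 1 (subtracted): ⌀0.3, A = 0.0706858 in², x = 2.2 in, Ī = 0.000397608 in⁴.
Hole 2 (subtracted): ⌀0.3, A = 0.0706858 in², x = 4.4 in, Ī = 0.000397608 in⁴.
By symmetry the centroid is at mid-width, x̄ = 3.3 in.
Transfer each piece to the centroidal y-axis using Ī + A·d² with d = x − 3.3:
  plate: d = 0 in → contributes +38.3328 in⁴
  hole 1: d = -1.1 in → contributes −0.0859275 in⁴
  hole 2: d = 1.1 in → contributes −0.0859275 in⁴
Total I = 38.1609 in⁴.

I_y ≈ 38.16 in⁴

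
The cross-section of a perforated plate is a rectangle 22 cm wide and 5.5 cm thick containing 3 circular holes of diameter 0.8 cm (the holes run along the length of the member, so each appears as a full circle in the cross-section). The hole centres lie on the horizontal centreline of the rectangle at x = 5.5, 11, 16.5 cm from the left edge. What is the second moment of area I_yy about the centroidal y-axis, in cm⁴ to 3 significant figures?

I_yy ≈ 4850 cm⁴

Treat the section as a set of non-overlapping primitives; coordinates are from the bounding-box lower-left.
Plate: 22 × 5.5, A = 121 cm², x = 11 cm, Ī = 4880.3 cm⁴.
Hole 1 (subtracted): ⌀0.8, A = 0.50265 cm², x = 5.5 cm, Ī = 0.020106 cm⁴.
Hole 2 (subtracted): ⌀0.8, A = 0.50265 cm², x = 11 cm, Ī = 0.020106 cm⁴.
Hole 3 (subtracted): ⌀0.8, A = 0.50265 cm², x = 16.5 cm, Ī = 0.020106 cm⁴.
By symmetry the centroid is at mid-width, x̄ = 11 cm.
Transfer each piece to the centroidal y-axis using Ī + A·d² with d = x − 11:
  plate: d = 0 cm → contributes +4880.3 cm⁴
  hole 1: d = -5.5 cm → contributes −15.225 cm⁴
  hole 2: d = 0 cm → contributes −0.020106 cm⁴
  hole 3: d = 5.5 cm → contributes −15.225 cm⁴
Total I = 4849.9 cm⁴.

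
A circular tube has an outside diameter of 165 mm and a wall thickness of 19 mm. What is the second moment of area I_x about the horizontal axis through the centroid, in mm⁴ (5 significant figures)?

I_x ≈ 2.3614 × 10⁷ mm⁴

Break the section into simple shapes (no overlaps), measuring from the bottom-left corner of the bounding box.
Outer circle: ⌀165, A = 21382.46 mm², y = 82.5 mm, Ī = 36 383 601 mm⁴.
Bore (subtracted): ⌀127, A = 12667.69 mm², y = 82.5 mm, Ī = 12 769 820 mm⁴.
By symmetry the centroid is at mid-height, ȳ = 82.5 mm.
All pieces are centred on the horizontal axis through the centroid, so I = ΣĪ (holes subtracted) = 23 613 780 mm⁴.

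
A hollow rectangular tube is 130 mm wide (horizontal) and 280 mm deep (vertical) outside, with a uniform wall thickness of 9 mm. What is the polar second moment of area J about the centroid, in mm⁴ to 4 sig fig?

J ≈ 9.054 × 10⁷ mm⁴

Treat the section as a set of non-overlapping primitives; coordinates are from the bounding-box lower-left.
Outer rectangle: 130 × 280, A = 36 400 mm², y = 140 mm, Ī = 237 813 333 mm⁴.
Inner void (subtracted): 112 × 262, A = 29 344 mm², y = 140 mm, Ī = 167 857 461 mm⁴.
By symmetry the centroid is at mid-height, ȳ = 140 mm.
All pieces are centred on the centroidal x-axis, so I = ΣĪ (holes subtracted) = 69 955 872 mm⁴.
Repeating about the centroidal y-axis gives I_y = 20 589 072 mm⁴.
Polar second moment: J = I_x + I_y = 90 544 944 mm⁴.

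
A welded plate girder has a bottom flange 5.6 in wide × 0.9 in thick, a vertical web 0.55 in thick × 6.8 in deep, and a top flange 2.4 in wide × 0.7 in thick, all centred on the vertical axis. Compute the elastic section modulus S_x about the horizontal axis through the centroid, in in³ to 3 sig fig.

Treat the section as a set of non-overlapping primitives; coordinates are from the bounding-box lower-left.
Bottom plate: 5.6 × 0.9, A = 5.04 in², y = 0.45 in, Ī = 0.3402 in⁴.
Web plate: 0.55 × 6.8, A = 3.74 in², y = 4.3 in, Ī = 14.411 in⁴.
Top plate: 2.4 × 0.7, A = 1.68 in², y = 8.05 in, Ī = 0.0686 in⁴.
Centroid: ȳ = ΣA·y / ΣA = 3.0472 in.
Transfer each piece to the horizontal axis through the centroid using Ī + A·d² with d = y − 3.0472:
  bottom plate: d = -2.5972 in → contributes +34.338 in⁴
  web plate: d = 1.2528 in → contributes +20.281 in⁴
  top plate: d = 5.0028 in → contributes +42.115 in⁴
Total I = 96.734 in⁴.
Extreme fibre distance c = 5.3528 in; S = I/c = 18.072 in³.

S_x ≈ 18.1 in³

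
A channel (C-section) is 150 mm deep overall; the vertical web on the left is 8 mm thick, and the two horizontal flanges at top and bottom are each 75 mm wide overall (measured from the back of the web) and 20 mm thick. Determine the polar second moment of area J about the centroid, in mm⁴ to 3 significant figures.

Break the section into simple shapes (no overlaps), measuring from the bottom-left corner of the bounding box.
Web: 8 × 150, A = 1 200 mm², y = 75 mm, Ī = 2 250 000 mm⁴.
Top flange (beyond web): 67 × 20, A = 1 340 mm², y = 140 mm, Ī = 44 667 mm⁴.
Bottom flange (beyond web): 67 × 20, A = 1 340 mm², y = 10 mm, Ī = 44 667 mm⁴.
By symmetry the centroid is at mid-height, ȳ = 75 mm.
Transfer each piece to the centroidal x-axis using Ī + A·d² with d = y − 75:
  web: d = 0 mm → contributes +2 250 000 mm⁴
  top flange (beyond web): d = 65 mm → contributes +5 706 167 mm⁴
  bottom flange (beyond web): d = -65 mm → contributes +5 706 167 mm⁴
Total I = 13 662 333 mm⁴.
For the y-axis: x̄ = 29.902 mm.
Repeating about the centroidal y-axis gives I_y = 2 174 536 mm⁴.
Polar second moment: J = I_x + I_y = 15 836 869 mm⁴.

J ≈ 1.58 × 10⁷ mm⁴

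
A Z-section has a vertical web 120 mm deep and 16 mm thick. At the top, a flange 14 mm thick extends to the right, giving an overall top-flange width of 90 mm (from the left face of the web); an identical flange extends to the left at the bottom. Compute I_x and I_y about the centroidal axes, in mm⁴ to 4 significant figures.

Decompose the section into non-overlapping parts with the origin at the bottom-left of its bounding rectangle.
Web: 16 × 120, A = 1 920 mm², y = 60 mm, Ī = 2 304 000 mm⁴.
Top flange (beyond web): 74 × 14, A = 1 036 mm², y = 113 mm, Ī = 16921.3 mm⁴.
Bottom flange (beyond web): 74 × 14, A = 1 036 mm², y = 7 mm, Ī = 16921.3 mm⁴.
Centroid: ȳ = ΣA·y / ΣA = 60 mm.
Transfer each piece to the centroidal x-axis using Ī + A·d² with d = y − 60:
  web: d = 0 mm → contributes +2 304 000 mm⁴
  top flange (beyond web): d = 53 mm → contributes +2 927 045 mm⁴
  bottom flange (beyond web): d = -53 mm → contributes +2 927 045 mm⁴
Total I = 8 158 091 mm⁴.
For the y-axis: x̄ = 82 mm.
Repeating about the centroidal y-axis gives I_y = 5 182 283 mm⁴.

I_x ≈ 8.158 × 10⁶ mm⁴, I_y ≈ 5.182 × 10⁶ mm⁴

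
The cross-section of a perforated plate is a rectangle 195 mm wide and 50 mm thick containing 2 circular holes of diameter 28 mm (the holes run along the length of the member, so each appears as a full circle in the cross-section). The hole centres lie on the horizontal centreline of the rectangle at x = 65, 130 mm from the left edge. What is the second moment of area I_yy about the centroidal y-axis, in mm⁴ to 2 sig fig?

Split into non-overlapping primitives; take the origin at the lower-left of the bounding box.
Plate: 195 × 50, A = 9 750 mm², x = 97.5 mm, Ī = 30 895 313 mm⁴.
Hole 1 (subtracted): ⌀28, A = 615.8 mm², x = 65 mm, Ī = 30 172 mm⁴.
Hole 2 (subtracted): ⌀28, A = 615.8 mm², x = 130 mm, Ī = 30 172 mm⁴.
By symmetry the centroid is at mid-width, x̄ = 97.5 mm.
Transfer each piece to the centroidal y-axis using Ī + A·d² with d = x − 97.5:
  plate: d = 0 mm → contributes +30 895 313 mm⁴
  hole 1: d = -32.5 mm → contributes −680 560 mm⁴
  hole 2: d = 32.5 mm → contributes −680 560 mm⁴
Total I = 29 534 192 mm⁴.

I_yy ≈ 3.0 × 10⁷ mm⁴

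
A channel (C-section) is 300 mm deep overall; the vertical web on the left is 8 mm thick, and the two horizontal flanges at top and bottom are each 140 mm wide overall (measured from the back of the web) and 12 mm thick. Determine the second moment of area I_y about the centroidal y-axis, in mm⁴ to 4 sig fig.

I_y ≈ 1.130 × 10⁷ mm⁴

Treat the section as a set of non-overlapping primitives; coordinates are from the bounding-box lower-left.
Web: 8 × 300, A = 2 400 mm², x = 4 mm, Ī = 12 800 mm⁴.
Top flange (beyond web): 132 × 12, A = 1 584 mm², x = 74 mm, Ī = 2 299 968 mm⁴.
Bottom flange (beyond web): 132 × 12, A = 1 584 mm², x = 74 mm, Ī = 2 299 968 mm⁴.
Centroid: x̄ = ΣA·x / ΣA = 43.8276 mm.
Transfer each piece to the centroidal y-axis using Ī + A·d² with d = x − 43.8276:
  web: d = -39.8276 mm → contributes +3 819 768 mm⁴
  top flange (beyond web): d = 30.1724 mm → contributes +3 742 001 mm⁴
  bottom flange (beyond web): d = 30.1724 mm → contributes +3 742 001 mm⁴
Total I = 11 303 770 mm⁴.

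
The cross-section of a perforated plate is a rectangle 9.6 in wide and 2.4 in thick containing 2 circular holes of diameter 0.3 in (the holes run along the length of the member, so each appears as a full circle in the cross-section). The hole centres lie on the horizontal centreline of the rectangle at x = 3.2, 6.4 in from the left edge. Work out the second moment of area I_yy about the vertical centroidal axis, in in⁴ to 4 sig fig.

I_yy ≈ 176.6 in⁴

Treat the section as a set of non-overlapping primitives; coordinates are from the bounding-box lower-left.
Plate: 9.6 × 2.4, A = 23.04 in², x = 4.8 in, Ī = 176.947 in⁴.
Hole 1 (subtracted): ⌀0.3, A = 0.0706858 in², x = 3.2 in, Ī = 0.000397608 in⁴.
Hole 2 (subtracted): ⌀0.3, A = 0.0706858 in², x = 6.4 in, Ī = 0.000397608 in⁴.
By symmetry the centroid is at mid-width, x̄ = 4.8 in.
Transfer each piece to the vertical centroidal axis using Ī + A·d² with d = x − 4.8:
  plate: d = 0 in → contributes +176.947 in⁴
  hole 1: d = -1.6 in → contributes −0.181353 in⁴
  hole 2: d = 1.6 in → contributes −0.181353 in⁴
Total I = 176.584 in⁴.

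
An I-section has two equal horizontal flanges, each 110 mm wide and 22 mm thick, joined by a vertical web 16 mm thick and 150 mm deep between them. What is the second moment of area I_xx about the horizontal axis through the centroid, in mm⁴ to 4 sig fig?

Split into non-overlapping primitives; take the origin at the lower-left of the bounding box.
Bottom flange: 110 × 22, A = 2 420 mm², y = 11 mm, Ī = 97606.7 mm⁴.
Web: 16 × 150, A = 2 400 mm², y = 97 mm, Ī = 4 500 000 mm⁴.
Top flange: 110 × 22, A = 2 420 mm², y = 183 mm, Ī = 97606.7 mm⁴.
By symmetry the centroid is at mid-height, ȳ = 97 mm.
Transfer each piece to the horizontal axis through the centroid using Ī + A·d² with d = y − 97:
  bottom flange: d = -86 mm → contributes +17 995 927 mm⁴
  web: d = 0 mm → contributes +4 500 000 mm⁴
  top flange: d = 86 mm → contributes +17 995 927 mm⁴
Total I = 40 491 853 mm⁴.

I_xx ≈ 4.049 × 10⁷ mm⁴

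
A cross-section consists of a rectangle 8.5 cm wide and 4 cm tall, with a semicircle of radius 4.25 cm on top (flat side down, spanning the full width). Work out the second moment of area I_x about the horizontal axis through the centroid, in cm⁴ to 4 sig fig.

I_x ≈ 304.9 cm⁴

Treat the section as a set of non-overlapping primitives; coordinates are from the bounding-box lower-left.
Rectangular body: 8.5 × 4, A = 34 cm², y = 2 cm, Ī = 45.3333 cm⁴.
Semicircular cap: semicircle r = 4.25, A = 28.3725 cm², y = 5.80376 cm, Ī = 35.8086 cm⁴.
Centroid: ȳ = ΣA·y / ΣA = 3.73028 cm.
Transfer each piece to the horizontal axis through the centroid using Ī + A·d² with d = y − 3.73028:
  rectangular body: d = -1.73028 cm → contributes +147.125 cm⁴
  semicircular cap: d = 2.07347 cm → contributes +157.79 cm⁴
Total I = 304.916 cm⁴.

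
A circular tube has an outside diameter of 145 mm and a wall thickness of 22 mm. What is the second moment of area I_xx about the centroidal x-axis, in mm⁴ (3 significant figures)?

Break the section into simple shapes (no overlaps), measuring from the bottom-left corner of the bounding box.
Outer circle: ⌀145, A = 16 513 mm², y = 72.5 mm, Ī = 21 699 109 mm⁴.
Bore (subtracted): ⌀101, A = 8011.8 mm², y = 72.5 mm, Ī = 5 108 053 mm⁴.
By symmetry the centroid is at mid-height, ȳ = 72.5 mm.
All pieces are centred on the centroidal x-axis, so I = ΣĪ (holes subtracted) = 16 591 056 mm⁴.

I_xx ≈ 1.66 × 10⁷ mm⁴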